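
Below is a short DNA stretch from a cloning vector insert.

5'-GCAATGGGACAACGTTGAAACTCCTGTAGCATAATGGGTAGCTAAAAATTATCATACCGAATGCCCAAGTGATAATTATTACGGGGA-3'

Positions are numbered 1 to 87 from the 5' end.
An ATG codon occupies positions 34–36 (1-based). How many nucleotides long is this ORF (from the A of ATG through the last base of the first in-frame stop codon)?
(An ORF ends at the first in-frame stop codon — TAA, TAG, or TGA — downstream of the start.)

Codons from position 34: ATG (34–36), GGT (37–39), AGC (40–42), TAA (43–45).
TAA is the first in-frame stop; ORF spans 34–45, 12 nucleotides.

12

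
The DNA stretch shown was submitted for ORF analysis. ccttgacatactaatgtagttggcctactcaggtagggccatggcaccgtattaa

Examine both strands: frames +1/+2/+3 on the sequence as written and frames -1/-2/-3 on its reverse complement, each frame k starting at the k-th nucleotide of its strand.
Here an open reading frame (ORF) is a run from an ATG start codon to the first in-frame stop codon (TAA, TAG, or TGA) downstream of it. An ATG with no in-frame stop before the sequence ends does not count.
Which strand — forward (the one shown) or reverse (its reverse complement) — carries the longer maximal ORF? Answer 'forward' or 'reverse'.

reverse

Reverse complement (5'→3'): TTAATACGGTGCCATGGCCCTACCTGAGTAGGCCAACTACATTAGTATGTCAAGG
Frame +1: CCT TGA CAT ACT AAT GTA GTT GGC CTA CTC AGG TAG GGC CAT GGC ACC GTA TTA — no ATG→stop ORF.
Frame +2: CTT GAC ATA CTA ATG TAG TTG GCC TAC TCA GGT AGG GCC ATG GCA CCG TAT TAA — ATG at 14, stop TAG at 17 → 6 nt; ATG at 41, stop TAA at 53 → 15 nt.
Frame +3: TTG ACA TAC TAA TGT AGT TGG CCT ACT CAG GTA GGG CCA TGG CAC CGT ATT — no ATG→stop ORF.
Frame -1: TTA ATA CGG TGC CAT GGC CCT ACC TGA GTA GGC CAA CTA CAT TAG TAT GTC AAG — no ATG→stop ORF.
Frame -2: TAA TAC GGT GCC ATG GCC CTA CCT GAG TAG GCC AAC TAC ATT AGT ATG TCA AGG — ATG at 14, stop TAG at 29 → 18 nt.
Frame -3: AAT ACG GTG CCA TGG CCC TAC CTG AGT AGG CCA ACT ACA TTA GTA TGT CAA — no ATG→stop ORF.
Forward-strand max 15 nt; reverse-strand max 18 nt. The reverse strand has the longer ORF.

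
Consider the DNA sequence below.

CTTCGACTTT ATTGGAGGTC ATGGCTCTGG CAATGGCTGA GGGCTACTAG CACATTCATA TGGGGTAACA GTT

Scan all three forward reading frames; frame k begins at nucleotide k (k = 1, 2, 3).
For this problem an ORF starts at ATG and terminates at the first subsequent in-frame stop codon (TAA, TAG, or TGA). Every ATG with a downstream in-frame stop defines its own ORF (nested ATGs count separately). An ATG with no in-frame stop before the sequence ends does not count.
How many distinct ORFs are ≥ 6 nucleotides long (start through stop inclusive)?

Frame 1: CTT CGA CTT TAT TGG AGG TCA TGG CTC TGG CAA TGG CTG AGG GCT ACT AGC ACA TTC ATA TGG GGT AAC AGT — no ATG→stop ORF.
Frame 2: TTC GAC TTT ATT GGA GGT CAT GGC TCT GGC AAT GGC TGA GGG CTA CTA GCA CAT TCA TAT GGG GTA ACA GTT — no ATG→stop ORF.
Frame 3: TCG ACT TTA TTG GAG GTC ATG GCT CTG GCA ATG GCT GAG GGC TAC TAG CAC ATT CAT ATG GGG TAA CAG — ATG at 21, stop TAG at 48 → 30 nt; ATG at 33, stop TAG at 48 → 18 nt; ATG at 60, stop TAA at 66 → 9 nt.
ORFs ≥ 6 nucleotides: frame 3 21–50 (30 nucleotides), frame 3 33–50 (18 nucleotides), frame 3 60–68 (9 nucleotides). Count = 3.

3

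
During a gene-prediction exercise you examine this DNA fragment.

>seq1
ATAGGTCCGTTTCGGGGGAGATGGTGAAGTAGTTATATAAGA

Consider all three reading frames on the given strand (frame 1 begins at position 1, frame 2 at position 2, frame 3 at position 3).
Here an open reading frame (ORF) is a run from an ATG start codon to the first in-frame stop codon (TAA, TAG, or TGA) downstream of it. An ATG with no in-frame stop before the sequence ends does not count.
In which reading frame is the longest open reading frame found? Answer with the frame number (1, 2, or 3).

Frame 1: ATA GGT CCG TTT CGG GGG AGA TGG TGA AGT AGT TAT ATA AGA — no ATG→stop ORF.
Frame 2: TAG GTC CGT TTC GGG GGA GAT GGT GAA GTA GTT ATA TAA — no ATG→stop ORF.
Frame 3: AGG TCC GTT TCG GGG GAG ATG GTG AAG TAG TTA TAT AAG — ATG at 21, stop TAG at 30 → 12 nt.
Longest ORF is 12 nt in frame 3 (positions 21–32).

3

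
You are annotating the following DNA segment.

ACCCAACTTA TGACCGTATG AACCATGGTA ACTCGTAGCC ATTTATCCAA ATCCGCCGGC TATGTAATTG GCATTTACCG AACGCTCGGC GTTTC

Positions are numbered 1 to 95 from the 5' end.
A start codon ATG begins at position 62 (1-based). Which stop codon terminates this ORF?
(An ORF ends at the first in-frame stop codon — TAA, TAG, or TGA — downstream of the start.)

TAA

Codons from position 62: ATG (62–64), TAA (65–67).
The first in-frame stop codon is TAA.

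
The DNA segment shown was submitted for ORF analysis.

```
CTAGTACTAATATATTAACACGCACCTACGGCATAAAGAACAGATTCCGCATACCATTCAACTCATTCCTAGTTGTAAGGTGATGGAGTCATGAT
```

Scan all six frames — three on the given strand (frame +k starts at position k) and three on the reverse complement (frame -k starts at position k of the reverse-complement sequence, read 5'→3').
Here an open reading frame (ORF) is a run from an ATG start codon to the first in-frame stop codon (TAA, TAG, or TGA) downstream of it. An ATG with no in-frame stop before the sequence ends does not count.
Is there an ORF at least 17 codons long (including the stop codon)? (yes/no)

Reverse complement (5'→3'): ATCATGACTCCATCACCTTACAACTAGGAATGAGTTGAATGGTATGCGGAATCTGTTCTTTATGCCGTAGGTGCGTGTTAATATATTAGTACTAG
Frame +1: CTA GTA CTA ATA TAT TAA CAC GCA CCT ACG GCA TAA AGA ACA GAT TCC GCA TAC CAT TCA ACT CAT TCC TAG TTG TAA GGT GAT GGA GTC ATG — no ATG→stop ORF.
Frame +2: TAG TAC TAA TAT ATT AAC ACG CAC CTA CGG CAT AAA GAA CAG ATT CCG CAT ACC ATT CAA CTC ATT CCT AGT TGT AAG GTG ATG GAG TCA TGA — ATG at 83, stop TGA at 92 → 12 nt.
Frame +3: AGT ACT AAT ATA TTA ACA CGC ACC TAC GGC ATA AAG AAC AGA TTC CGC ATA CCA TTC AAC TCA TTC CTA GTT GTA AGG TGA TGG AGT CAT GAT — no ATG→stop ORF.
Frame -1: ATC ATG ACT CCA TCA CCT TAC AAC TAG GAA TGA GTT GAA TGG TAT GCG GAA TCT GTT CTT TAT GCC GTA GGT GCG TGT TAA TAT ATT AGT ACT — ATG at 4, stop TAG at 25 → 24 nt.
Frame -2: TCA TGA CTC CAT CAC CTT ACA ACT AGG AAT GAG TTG AAT GGT ATG CGG AAT CTG TTC TTT ATG CCG TAG GTG CGT GTT AAT ATA TTA GTA CTA — ATG at 44, stop TAG at 68 → 27 nt; ATG at 62, stop TAG at 68 → 9 nt.
Frame -3: CAT GAC TCC ATC ACC TTA CAA CTA GGA ATG AGT TGA ATG GTA TGC GGA ATC TGT TCT TTA TGC CGT AGG TGC GTG TTA ATA TAT TAG TAC TAG — ATG at 30, stop TGA at 36 → 9 nt; ATG at 39, stop TAG at 87 → 51 nt.
Frame -3 has an ORF of 17 codons (positions 39–89) ≥ 17, so yes.

yes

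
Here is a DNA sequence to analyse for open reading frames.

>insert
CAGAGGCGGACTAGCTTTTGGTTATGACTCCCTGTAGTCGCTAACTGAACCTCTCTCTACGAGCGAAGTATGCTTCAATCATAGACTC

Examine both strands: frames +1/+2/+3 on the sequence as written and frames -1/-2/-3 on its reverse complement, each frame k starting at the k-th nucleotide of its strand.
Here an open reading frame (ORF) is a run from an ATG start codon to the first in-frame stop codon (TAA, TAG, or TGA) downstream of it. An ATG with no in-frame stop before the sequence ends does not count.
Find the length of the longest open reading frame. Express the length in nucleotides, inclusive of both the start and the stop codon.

Reverse complement (5'→3'): GAGTCTATGATTGAAGCATACTTCGCTCGTAGAGAGAGGTTCAGTTAGCGACTACAGGGAGTCATAACCAAAAGCTAGTCCGCCTCTG
Frame +1: CAG AGG CGG ACT AGC TTT TGG TTA TGA CTC CCT GTA GTC GCT AAC TGA ACC TCT CTC TAC GAG CGA AGT ATG CTT CAA TCA TAG ACT — ATG at 70, stop TAG at 82 → 15 nt.
Frame +2: AGA GGC GGA CTA GCT TTT GGT TAT GAC TCC CTG TAG TCG CTA ACT GAA CCT CTC TCT ACG AGC GAA GTA TGC TTC AAT CAT AGA CTC — no ATG→stop ORF.
Frame +3: GAG GCG GAC TAG CTT TTG GTT ATG ACT CCC TGT AGT CGC TAA CTG AAC CTC TCT CTA CGA GCG AAG TAT GCT TCA ATC ATA GAC — ATG at 24, stop TAA at 42 → 21 nt.
Frame -1: GAG TCT ATG ATT GAA GCA TAC TTC GCT CGT AGA GAG AGG TTC AGT TAG CGA CTA CAG GGA GTC ATA ACC AAA AGC TAG TCC GCC TCT — ATG at 7, stop TAG at 46 → 42 nt.
Frame -2: AGT CTA TGA TTG AAG CAT ACT TCG CTC GTA GAG AGA GGT TCA GTT AGC GAC TAC AGG GAG TCA TAA CCA AAA GCT AGT CCG CCT CTG — no ATG→stop ORF.
Frame -3: GTC TAT GAT TGA AGC ATA CTT CGC TCG TAG AGA GAG GTT CAG TTA GCG ACT ACA GGG AGT CAT AAC CAA AAG CTA GTC CGC CTC — no ATG→stop ORF.
Longest: frame -1, positions 7–48, 42 nt = 14 codons = 13 aa. → 42 nucleotides.

42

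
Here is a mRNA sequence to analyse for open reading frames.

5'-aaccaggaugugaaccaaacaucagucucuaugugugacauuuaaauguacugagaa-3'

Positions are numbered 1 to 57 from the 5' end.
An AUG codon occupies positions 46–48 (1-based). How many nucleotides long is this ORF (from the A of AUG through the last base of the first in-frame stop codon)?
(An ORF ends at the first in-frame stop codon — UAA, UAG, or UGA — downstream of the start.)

Codons from position 46: AUG (46–48), UAC (49–51), UGA (52–54).
UGA is the first in-frame stop; ORF spans 46–54, 9 nucleotides.

9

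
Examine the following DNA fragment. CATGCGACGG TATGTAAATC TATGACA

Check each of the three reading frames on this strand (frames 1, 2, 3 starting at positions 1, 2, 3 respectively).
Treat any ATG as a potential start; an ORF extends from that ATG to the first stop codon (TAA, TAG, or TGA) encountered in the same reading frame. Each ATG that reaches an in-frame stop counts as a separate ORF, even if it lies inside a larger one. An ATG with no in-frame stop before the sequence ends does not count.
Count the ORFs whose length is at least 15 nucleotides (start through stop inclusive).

1

Frame 1: CAT GCG ACG GTA TGT AAA TCT ATG ACA — no ATG→stop ORF.
Frame 2: ATG CGA CGG TAT GTA AAT CTA TGA — ATG at 2, stop TGA at 23 → 24 nt.
Frame 3: TGC GAC GGT ATG TAA ATC TAT GAC — ATG at 12, stop TAA at 15 → 6 nt.
ORFs ≥ 15 nucleotides: frame 2 2–25 (24 nucleotides). Count = 1.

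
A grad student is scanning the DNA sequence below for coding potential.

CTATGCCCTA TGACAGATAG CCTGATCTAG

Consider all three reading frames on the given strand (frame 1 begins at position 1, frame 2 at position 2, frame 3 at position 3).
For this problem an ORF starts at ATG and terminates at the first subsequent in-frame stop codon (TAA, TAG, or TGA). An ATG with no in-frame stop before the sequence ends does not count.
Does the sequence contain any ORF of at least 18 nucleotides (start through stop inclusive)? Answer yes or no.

Frame 1: CTA TGC CCT ATG ACA GAT AGC CTG ATC TAG — ATG at 10, stop TAG at 28 → 21 nt.
Frame 2: TAT GCC CTA TGA CAG ATA GCC TGA TCT — no ATG→stop ORF.
Frame 3: ATG CCC TAT GAC AGA TAG CCT GAT CTA — ATG at 3, stop TAG at 18 → 18 nt.
Frame 1 has an ORF of 21 nucleotides (positions 10–30) ≥ 18, so yes.

yes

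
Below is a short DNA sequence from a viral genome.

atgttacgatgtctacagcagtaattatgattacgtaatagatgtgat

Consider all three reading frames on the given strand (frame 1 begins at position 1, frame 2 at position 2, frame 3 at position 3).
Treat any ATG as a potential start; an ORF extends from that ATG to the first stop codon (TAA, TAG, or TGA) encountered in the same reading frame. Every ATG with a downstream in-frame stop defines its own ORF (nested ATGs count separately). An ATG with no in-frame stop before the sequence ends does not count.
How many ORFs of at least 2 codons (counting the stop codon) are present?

4

Frame 1: ATG TTA CGA TGT CTA CAG CAG TAA TTA TGA TTA CGT AAT AGA TGT GAT — ATG at 1, stop TAA at 22 → 24 nt.
Frame 2: TGT TAC GAT GTC TAC AGC AGT AAT TAT GAT TAC GTA ATA GAT GTG — no ATG→stop ORF.
Frame 3: GTT ACG ATG TCT ACA GCA GTA ATT ATG ATT ACG TAA TAG ATG TGA — ATG at 9, stop TAA at 36 → 30 nt; ATG at 27, stop TAA at 36 → 12 nt; ATG at 42, stop TGA at 45 → 6 nt.
ORFs ≥ 2 codons: frame 1 1–24 (8 codons), frame 3 9–38 (10 codons), frame 3 27–38 (4 codons), frame 3 42–47 (2 codons). Count = 4.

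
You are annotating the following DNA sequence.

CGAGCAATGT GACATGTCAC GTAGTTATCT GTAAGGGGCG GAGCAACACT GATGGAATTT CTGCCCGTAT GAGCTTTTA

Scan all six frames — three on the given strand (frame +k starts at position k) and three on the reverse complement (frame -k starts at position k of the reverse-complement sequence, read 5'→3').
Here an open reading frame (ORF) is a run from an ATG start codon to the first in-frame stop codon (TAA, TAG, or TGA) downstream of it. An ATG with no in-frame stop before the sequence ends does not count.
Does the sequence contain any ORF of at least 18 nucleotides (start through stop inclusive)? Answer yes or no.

Reverse complement (5'→3'): TAAAAGCTCATACGGGCAGAAATTCCATCAGTGTTGCTCCGCCCCTTACAGATAACTACGTGACATGTCACATTGCTCG
Frame +1: CGA GCA ATG TGA CAT GTC ACG TAG TTA TCT GTA AGG GGC GGA GCA ACA CTG ATG GAA TTT CTG CCC GTA TGA GCT TTT — ATG at 7, stop TGA at 10 → 6 nt; ATG at 52, stop TGA at 70 → 21 nt.
Frame +2: GAG CAA TGT GAC ATG TCA CGT AGT TAT CTG TAA GGG GCG GAG CAA CAC TGA TGG AAT TTC TGC CCG TAT GAG CTT TTA — ATG at 14, stop TAA at 32 → 21 nt.
Frame +3: AGC AAT GTG ACA TGT CAC GTA GTT ATC TGT AAG GGG CGG AGC AAC ACT GAT GGA ATT TCT GCC CGT ATG AGC TTT — no ATG→stop ORF.
Frame -1: TAA AAG CTC ATA CGG GCA GAA ATT CCA TCA GTG TTG CTC CGC CCC TTA CAG ATA ACT ACG TGA CAT GTC ACA TTG CTC — no ATG→stop ORF.
Frame -2: AAA AGC TCA TAC GGG CAG AAA TTC CAT CAG TGT TGC TCC GCC CCT TAC AGA TAA CTA CGT GAC ATG TCA CAT TGC TCG — no ATG→stop ORF.
Frame -3: AAA GCT CAT ACG GGC AGA AAT TCC ATC AGT GTT GCT CCG CCC CTT ACA GAT AAC TAC GTG ACA TGT CAC ATT GCT — no ATG→stop ORF.
Frame +1 has an ORF of 21 nucleotides (positions 52–72) ≥ 18, so yes.

yes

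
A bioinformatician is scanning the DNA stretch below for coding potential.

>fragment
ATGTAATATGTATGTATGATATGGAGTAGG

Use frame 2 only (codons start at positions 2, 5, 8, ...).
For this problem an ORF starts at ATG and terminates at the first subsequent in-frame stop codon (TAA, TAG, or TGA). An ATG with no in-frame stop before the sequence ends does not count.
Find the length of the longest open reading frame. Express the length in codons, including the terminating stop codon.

4

Frame 2: TGT AAT ATG TAT GTA TGA TAT GGA GTA — ATG at 8, stop TGA at 17 → 12 nt.
Longest: frame 2, positions 8–19, 12 nt = 4 codons = 3 aa. → 4 codons.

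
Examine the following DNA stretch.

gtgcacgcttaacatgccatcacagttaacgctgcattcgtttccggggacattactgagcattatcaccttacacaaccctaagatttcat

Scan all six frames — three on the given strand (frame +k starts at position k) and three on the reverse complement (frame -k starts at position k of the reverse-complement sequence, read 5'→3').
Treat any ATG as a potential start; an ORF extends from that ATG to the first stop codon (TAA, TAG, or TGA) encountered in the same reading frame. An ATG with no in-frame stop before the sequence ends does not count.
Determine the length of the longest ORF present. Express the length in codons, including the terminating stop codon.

Reverse complement (5'→3'): ATGAAATCTTAGGGTTGTGTAAGGTGATAATGCTCAGTAATGTCCCCGGAAACGAATGCAGCGTTAACTGTGATGGCATGTTAAGCGTGCAC
Frame +1: GTG CAC GCT TAA CAT GCC ATC ACA GTT AAC GCT GCA TTC GTT TCC GGG GAC ATT ACT GAG CAT TAT CAC CTT ACA CAA CCC TAA GAT TTC — no ATG→stop ORF.
Frame +2: TGC ACG CTT AAC ATG CCA TCA CAG TTA ACG CTG CAT TCG TTT CCG GGG ACA TTA CTG AGC ATT ATC ACC TTA CAC AAC CCT AAG ATT TCA — no ATG→stop ORF.
Frame +3: GCA CGC TTA ACA TGC CAT CAC AGT TAA CGC TGC ATT CGT TTC CGG GGA CAT TAC TGA GCA TTA TCA CCT TAC ACA ACC CTA AGA TTT CAT — no ATG→stop ORF.
Frame -1: ATG AAA TCT TAG GGT TGT GTA AGG TGA TAA TGC TCA GTA ATG TCC CCG GAA ACG AAT GCA GCG TTA ACT GTG ATG GCA TGT TAA GCG TGC — ATG at 1, stop TAG at 10 → 12 nt; ATG at 40, stop TAA at 82 → 45 nt; ATG at 73, stop TAA at 82 → 12 nt.
Frame -2: TGA AAT CTT AGG GTT GTG TAA GGT GAT AAT GCT CAG TAA TGT CCC CGG AAA CGA ATG CAG CGT TAA CTG TGA TGG CAT GTT AAG CGT GCA — ATG at 56, stop TAA at 65 → 12 nt.
Frame -3: GAA ATC TTA GGG TTG TGT AAG GTG ATA ATG CTC AGT AAT GTC CCC GGA AAC GAA TGC AGC GTT AAC TGT GAT GGC ATG TTA AGC GTG CAC — no ATG→stop ORF.
Longest: frame -1, positions 40–84, 45 nt = 15 codons = 14 aa. → 15 codons.

15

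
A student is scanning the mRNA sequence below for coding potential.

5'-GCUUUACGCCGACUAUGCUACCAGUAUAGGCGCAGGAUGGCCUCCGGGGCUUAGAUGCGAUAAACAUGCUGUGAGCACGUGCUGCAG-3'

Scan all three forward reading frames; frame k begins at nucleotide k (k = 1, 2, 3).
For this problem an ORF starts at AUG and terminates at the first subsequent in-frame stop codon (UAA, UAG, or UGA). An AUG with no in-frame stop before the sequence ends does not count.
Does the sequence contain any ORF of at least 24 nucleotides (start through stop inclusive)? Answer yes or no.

no

Frame 1: GCU UUA CGC CGA CUA UGC UAC CAG UAU AGG CGC AGG AUG GCC UCC GGG GCU UAG AUG CGA UAA ACA UGC UGU GAG CAC GUG CUG CAG — AUG at 37, stop UAG at 52 → 18 nt; AUG at 55, stop UAA at 61 → 9 nt.
Frame 2: CUU UAC GCC GAC UAU GCU ACC AGU AUA GGC GCA GGA UGG CCU CCG GGG CUU AGA UGC GAU AAA CAU GCU GUG AGC ACG UGC UGC — no AUG→stop ORF.
Frame 3: UUU ACG CCG ACU AUG CUA CCA GUA UAG GCG CAG GAU GGC CUC CGG GGC UUA GAU GCG AUA AAC AUG CUG UGA GCA CGU GCU GCA — AUG at 15, stop UAG at 27 → 15 nt; AUG at 66, stop UGA at 72 → 9 nt.
Largest ORF found is 18 nucleotides < 24, so no.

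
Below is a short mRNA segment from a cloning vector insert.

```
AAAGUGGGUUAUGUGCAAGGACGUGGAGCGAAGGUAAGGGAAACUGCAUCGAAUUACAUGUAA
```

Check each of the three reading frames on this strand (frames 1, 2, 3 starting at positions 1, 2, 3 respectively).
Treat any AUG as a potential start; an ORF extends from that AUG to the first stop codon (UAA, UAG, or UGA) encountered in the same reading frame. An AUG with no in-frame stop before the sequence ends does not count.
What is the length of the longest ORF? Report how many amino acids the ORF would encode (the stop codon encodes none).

Frame 1: AAA GUG GGU UAU GUG CAA GGA CGU GGA GCG AAG GUA AGG GAA ACU GCA UCG AAU UAC AUG UAA — AUG at 58, stop UAA at 61 → 6 nt.
Frame 2: AAG UGG GUU AUG UGC AAG GAC GUG GAG CGA AGG UAA GGG AAA CUG CAU CGA AUU ACA UGU — AUG at 11, stop UAA at 35 → 27 nt.
Frame 3: AGU GGG UUA UGU GCA AGG ACG UGG AGC GAA GGU AAG GGA AAC UGC AUC GAA UUA CAU GUA — no AUG→stop ORF.
Longest: frame 2, positions 11–37, 27 nt = 9 codons = 8 aa. → 8 amino acids.

8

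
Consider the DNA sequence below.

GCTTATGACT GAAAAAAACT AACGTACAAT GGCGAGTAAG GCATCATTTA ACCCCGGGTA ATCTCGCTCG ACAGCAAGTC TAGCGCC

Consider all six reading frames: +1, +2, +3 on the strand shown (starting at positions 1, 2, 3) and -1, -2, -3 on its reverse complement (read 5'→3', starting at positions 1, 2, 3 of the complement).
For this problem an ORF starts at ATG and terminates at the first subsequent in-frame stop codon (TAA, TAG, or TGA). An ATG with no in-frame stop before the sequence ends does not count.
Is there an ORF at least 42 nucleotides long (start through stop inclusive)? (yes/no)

Reverse complement (5'→3'): GGCGCTAGACTTGCTGTCGAGCGAGATTACCCGGGGTTAAATGATGCCTTACTCGCCATTGTACGTTAGTTTTTTTCAGTCATAAGC
Frame +1: GCT TAT GAC TGA AAA AAA CTA ACG TAC AAT GGC GAG TAA GGC ATC ATT TAA CCC CGG GTA ATC TCG CTC GAC AGC AAG TCT AGC GCC — no ATG→stop ORF.
Frame +2: CTT ATG ACT GAA AAA AAC TAA CGT ACA ATG GCG AGT AAG GCA TCA TTT AAC CCC GGG TAA TCT CGC TCG ACA GCA AGT CTA GCG — ATG at 5, stop TAA at 20 → 18 nt; ATG at 29, stop TAA at 59 → 33 nt.
Frame +3: TTA TGA CTG AAA AAA ACT AAC GTA CAA TGG CGA GTA AGG CAT CAT TTA ACC CCG GGT AAT CTC GCT CGA CAG CAA GTC TAG CGC — no ATG→stop ORF.
Frame -1: GGC GCT AGA CTT GCT GTC GAG CGA GAT TAC CCG GGG TTA AAT GAT GCC TTA CTC GCC ATT GTA CGT TAG TTT TTT TCA GTC ATA AGC — no ATG→stop ORF.
Frame -2: GCG CTA GAC TTG CTG TCG AGC GAG ATT ACC CGG GGT TAA ATG ATG CCT TAC TCG CCA TTG TAC GTT AGT TTT TTT CAG TCA TAA — ATG at 41, stop TAA at 83 → 45 nt; ATG at 44, stop TAA at 83 → 42 nt.
Frame -3: CGC TAG ACT TGC TGT CGA GCG AGA TTA CCC GGG GTT AAA TGA TGC CTT ACT CGC CAT TGT ACG TTA GTT TTT TTC AGT CAT AAG — no ATG→stop ORF.
Frame -2 has an ORF of 45 nucleotides (positions 41–85) ≥ 42, so yes.

yes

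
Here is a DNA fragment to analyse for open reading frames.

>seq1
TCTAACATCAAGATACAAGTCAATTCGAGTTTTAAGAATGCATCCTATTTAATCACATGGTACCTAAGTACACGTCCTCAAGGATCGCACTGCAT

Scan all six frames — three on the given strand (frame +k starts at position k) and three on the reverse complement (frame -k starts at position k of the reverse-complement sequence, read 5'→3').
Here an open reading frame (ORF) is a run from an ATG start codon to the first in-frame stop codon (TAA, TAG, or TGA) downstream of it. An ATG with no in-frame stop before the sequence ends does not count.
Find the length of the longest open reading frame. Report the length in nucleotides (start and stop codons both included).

Reverse complement (5'→3'): ATGCAGTGCGATCCTTGAGGACGTGTACTTAGGTACCATGTGATTAAATAGGATGCATTCTTAAAACTCGAATTGACTTGTATCTTGATGTTAGA
Frame +1: TCT AAC ATC AAG ATA CAA GTC AAT TCG AGT TTT AAG AAT GCA TCC TAT TTA ATC ACA TGG TAC CTA AGT ACA CGT CCT CAA GGA TCG CAC TGC — no ATG→stop ORF.
Frame +2: CTA ACA TCA AGA TAC AAG TCA ATT CGA GTT TTA AGA ATG CAT CCT ATT TAA TCA CAT GGT ACC TAA GTA CAC GTC CTC AAG GAT CGC ACT GCA — ATG at 38, stop TAA at 50 → 15 nt.
Frame +3: TAA CAT CAA GAT ACA AGT CAA TTC GAG TTT TAA GAA TGC ATC CTA TTT AAT CAC ATG GTA CCT AAG TAC ACG TCC TCA AGG ATC GCA CTG CAT — no ATG→stop ORF.
Frame -1: ATG CAG TGC GAT CCT TGA GGA CGT GTA CTT AGG TAC CAT GTG ATT AAA TAG GAT GCA TTC TTA AAA CTC GAA TTG ACT TGT ATC TTG ATG TTA — ATG at 1, stop TGA at 16 → 18 nt.
Frame -2: TGC AGT GCG ATC CTT GAG GAC GTG TAC TTA GGT ACC ATG TGA TTA AAT AGG ATG CAT TCT TAA AAC TCG AAT TGA CTT GTA TCT TGA TGT TAG — ATG at 38, stop TGA at 41 → 6 nt; ATG at 53, stop TAA at 62 → 12 nt.
Frame -3: GCA GTG CGA TCC TTG AGG ACG TGT ACT TAG GTA CCA TGT GAT TAA ATA GGA TGC ATT CTT AAA ACT CGA ATT GAC TTG TAT CTT GAT GTT AGA — no ATG→stop ORF.
Longest: frame -1, positions 1–18, 18 nt = 6 codons = 5 aa. → 18 nucleotides.

18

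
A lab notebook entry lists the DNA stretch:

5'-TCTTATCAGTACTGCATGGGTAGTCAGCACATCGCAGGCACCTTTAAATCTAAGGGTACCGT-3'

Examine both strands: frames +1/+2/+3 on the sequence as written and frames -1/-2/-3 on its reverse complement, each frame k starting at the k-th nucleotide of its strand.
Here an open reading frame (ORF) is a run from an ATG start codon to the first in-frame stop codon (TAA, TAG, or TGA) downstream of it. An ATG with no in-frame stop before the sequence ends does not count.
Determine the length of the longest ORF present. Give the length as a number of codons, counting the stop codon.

4

Reverse complement (5'→3'): ACGGTACCCTTAGATTTAAAGGTGCCTGCGATGTGCTGACTACCCATGCAGTACTGATAAGA
Frame +1: TCT TAT CAG TAC TGC ATG GGT AGT CAG CAC ATC GCA GGC ACC TTT AAA TCT AAG GGT ACC — no ATG→stop ORF.
Frame +2: CTT ATC AGT ACT GCA TGG GTA GTC AGC ACA TCG CAG GCA CCT TTA AAT CTA AGG GTA CCG — no ATG→stop ORF.
Frame +3: TTA TCA GTA CTG CAT GGG TAG TCA GCA CAT CGC AGG CAC CTT TAA ATC TAA GGG TAC CGT — no ATG→stop ORF.
Frame -1: ACG GTA CCC TTA GAT TTA AAG GTG CCT GCG ATG TGC TGA CTA CCC ATG CAG TAC TGA TAA — ATG at 31, stop TGA at 37 → 9 nt; ATG at 46, stop TGA at 55 → 12 nt.
Frame -2: CGG TAC CCT TAG ATT TAA AGG TGC CTG CGA TGT GCT GAC TAC CCA TGC AGT ACT GAT AAG — no ATG→stop ORF.
Frame -3: GGT ACC CTT AGA TTT AAA GGT GCC TGC GAT GTG CTG ACT ACC CAT GCA GTA CTG ATA AGA — no ATG→stop ORF.
Longest: frame -1, positions 46–57, 12 nt = 4 codons = 3 aa. → 4 codons.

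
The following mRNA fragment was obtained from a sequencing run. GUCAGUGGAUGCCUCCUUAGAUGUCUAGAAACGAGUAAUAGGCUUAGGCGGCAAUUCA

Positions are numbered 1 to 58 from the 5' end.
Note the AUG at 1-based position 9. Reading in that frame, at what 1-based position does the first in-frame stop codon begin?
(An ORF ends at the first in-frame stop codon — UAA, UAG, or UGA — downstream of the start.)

Codons from position 9: AUG (9–11), CCU (12–14), CCU (15–17), UAG (18–20).
UAG is a stop codon; it begins at position 18.

18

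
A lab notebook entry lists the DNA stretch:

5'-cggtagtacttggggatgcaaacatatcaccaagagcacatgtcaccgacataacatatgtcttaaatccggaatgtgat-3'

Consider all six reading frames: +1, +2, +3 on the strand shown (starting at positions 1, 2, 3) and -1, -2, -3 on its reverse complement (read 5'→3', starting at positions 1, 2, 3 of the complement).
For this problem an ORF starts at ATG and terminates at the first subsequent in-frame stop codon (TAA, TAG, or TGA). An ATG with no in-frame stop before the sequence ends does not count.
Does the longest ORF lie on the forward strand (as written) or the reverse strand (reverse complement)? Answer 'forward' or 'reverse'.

Reverse complement (5'→3'): ATCACATTCCGGATTTAAGACATATGTTATGTCGGTGACATGTGCTCTTGGTGATATGTTTGCATCCCCAAGTACTACCG
Frame +1: CGG TAG TAC TTG GGG ATG CAA ACA TAT CAC CAA GAG CAC ATG TCA CCG ACA TAA CAT ATG TCT TAA ATC CGG AAT GTG — ATG at 16, stop TAA at 52 → 39 nt; ATG at 40, stop TAA at 52 → 15 nt; ATG at 58, stop TAA at 64 → 9 nt.
Frame +2: GGT AGT ACT TGG GGA TGC AAA CAT ATC ACC AAG AGC ACA TGT CAC CGA CAT AAC ATA TGT CTT AAA TCC GGA ATG TGA — ATG at 74, stop TGA at 77 → 6 nt.
Frame +3: GTA GTA CTT GGG GAT GCA AAC ATA TCA CCA AGA GCA CAT GTC ACC GAC ATA ACA TAT GTC TTA AAT CCG GAA TGT GAT — no ATG→stop ORF.
Frame -1: ATC ACA TTC CGG ATT TAA GAC ATA TGT TAT GTC GGT GAC ATG TGC TCT TGG TGA TAT GTT TGC ATC CCC AAG TAC TAC — ATG at 40, stop TGA at 52 → 15 nt.
Frame -2: TCA CAT TCC GGA TTT AAG ACA TAT GTT ATG TCG GTG ACA TGT GCT CTT GGT GAT ATG TTT GCA TCC CCA AGT ACT ACC — no ATG→stop ORF.
Frame -3: CAC ATT CCG GAT TTA AGA CAT ATG TTA TGT CGG TGA CAT GTG CTC TTG GTG ATA TGT TTG CAT CCC CAA GTA CTA CCG — ATG at 24, stop TGA at 36 → 15 nt.
Forward-strand max 39 nt; reverse-strand max 15 nt. The forward strand has the longer ORF.

forward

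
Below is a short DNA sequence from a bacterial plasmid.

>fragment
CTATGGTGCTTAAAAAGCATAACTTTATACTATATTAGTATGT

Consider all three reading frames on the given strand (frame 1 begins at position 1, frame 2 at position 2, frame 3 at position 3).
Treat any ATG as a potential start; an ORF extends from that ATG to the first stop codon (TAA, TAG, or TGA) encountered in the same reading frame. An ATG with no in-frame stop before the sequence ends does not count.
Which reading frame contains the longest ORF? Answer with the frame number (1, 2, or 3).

Frame 1: CTA TGG TGC TTA AAA AGC ATA ACT TTA TAC TAT ATT AGT ATG — no ATG→stop ORF.
Frame 2: TAT GGT GCT TAA AAA GCA TAA CTT TAT ACT ATA TTA GTA TGT — no ATG→stop ORF.
Frame 3: ATG GTG CTT AAA AAG CAT AAC TTT ATA CTA TAT TAG TAT — ATG at 3, stop TAG at 36 → 36 nt.
Longest ORF is 36 nt in frame 3 (positions 3–38).

3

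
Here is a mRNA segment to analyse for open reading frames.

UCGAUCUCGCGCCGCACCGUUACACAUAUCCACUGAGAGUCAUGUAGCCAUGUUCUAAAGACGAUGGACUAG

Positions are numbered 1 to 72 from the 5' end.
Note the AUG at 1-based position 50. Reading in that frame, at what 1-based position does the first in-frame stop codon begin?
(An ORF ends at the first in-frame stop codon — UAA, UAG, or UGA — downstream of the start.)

56

Codons from position 50: AUG (50–52), UUC (53–55), UAA (56–58).
UAA is a stop codon; it begins at position 56.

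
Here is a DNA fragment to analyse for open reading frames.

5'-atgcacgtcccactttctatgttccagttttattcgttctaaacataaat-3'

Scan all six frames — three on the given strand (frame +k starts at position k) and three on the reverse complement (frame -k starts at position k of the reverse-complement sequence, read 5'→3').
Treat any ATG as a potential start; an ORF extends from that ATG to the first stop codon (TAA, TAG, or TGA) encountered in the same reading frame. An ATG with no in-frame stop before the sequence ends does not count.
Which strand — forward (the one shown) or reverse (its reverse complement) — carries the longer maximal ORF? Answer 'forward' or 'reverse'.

forward

Reverse complement (5'→3'): ATTTATGTTTAGAACGAATAAAACTGGAACATAGAAAGTGGGACGTGCAT
Frame +1: ATG CAC GTC CCA CTT TCT ATG TTC CAG TTT TAT TCG TTC TAA ACA TAA — ATG at 1, stop TAA at 40 → 42 nt; ATG at 19, stop TAA at 40 → 24 nt.
Frame +2: TGC ACG TCC CAC TTT CTA TGT TCC AGT TTT ATT CGT TCT AAA CAT AAA — no ATG→stop ORF.
Frame +3: GCA CGT CCC ACT TTC TAT GTT CCA GTT TTA TTC GTT CTA AAC ATA AAT — no ATG→stop ORF.
Frame -1: ATT TAT GTT TAG AAC GAA TAA AAC TGG AAC ATA GAA AGT GGG ACG TGC — no ATG→stop ORF.
Frame -2: TTT ATG TTT AGA ACG AAT AAA ACT GGA ACA TAG AAA GTG GGA CGT GCA — ATG at 5, stop TAG at 32 → 30 nt.
Frame -3: TTA TGT TTA GAA CGA ATA AAA CTG GAA CAT AGA AAG TGG GAC GTG CAT — no ATG→stop ORF.
Forward-strand max 42 nt; reverse-strand max 30 nt. The forward strand has the longer ORF.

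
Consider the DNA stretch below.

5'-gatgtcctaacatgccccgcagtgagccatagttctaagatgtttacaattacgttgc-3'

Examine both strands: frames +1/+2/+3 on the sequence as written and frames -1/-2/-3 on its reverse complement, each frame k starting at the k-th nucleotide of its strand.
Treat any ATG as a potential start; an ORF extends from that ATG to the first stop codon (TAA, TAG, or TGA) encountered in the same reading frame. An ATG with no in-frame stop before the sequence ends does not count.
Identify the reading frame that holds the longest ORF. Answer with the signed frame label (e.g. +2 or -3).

Reverse complement (5'→3'): GCAACGTAATTGTAAACATCTTAGAACTATGGCTCACTGCGGGGCATGTTAGGACATC
Frame +1: GAT GTC CTA ACA TGC CCC GCA GTG AGC CAT AGT TCT AAG ATG TTT ACA ATT ACG TTG — no ATG→stop ORF.
Frame +2: ATG TCC TAA CAT GCC CCG CAG TGA GCC ATA GTT CTA AGA TGT TTA CAA TTA CGT TGC — ATG at 2, stop TAA at 8 → 9 nt.
Frame +3: TGT CCT AAC ATG CCC CGC AGT GAG CCA TAG TTC TAA GAT GTT TAC AAT TAC GTT — ATG at 12, stop TAG at 30 → 21 nt.
Frame -1: GCA ACG TAA TTG TAA ACA TCT TAG AAC TAT GGC TCA CTG CGG GGC ATG TTA GGA CAT — no ATG→stop ORF.
Frame -2: CAA CGT AAT TGT AAA CAT CTT AGA ACT ATG GCT CAC TGC GGG GCA TGT TAG GAC ATC — ATG at 29, stop TAG at 50 → 24 nt.
Frame -3: AAC GTA ATT GTA AAC ATC TTA GAA CTA TGG CTC ACT GCG GGG CAT GTT AGG ACA — no ATG→stop ORF.
Longest ORF is 24 nt in frame -2 (positions 29–52).

-2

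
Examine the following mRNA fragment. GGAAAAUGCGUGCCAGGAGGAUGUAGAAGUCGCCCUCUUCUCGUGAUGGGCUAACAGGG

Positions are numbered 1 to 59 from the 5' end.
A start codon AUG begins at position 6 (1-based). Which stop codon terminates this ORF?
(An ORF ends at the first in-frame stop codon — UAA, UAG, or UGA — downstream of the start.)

UAG

Codons from position 6: AUG (6–8), CGU (9–11), GCC (12–14), AGG (15–17), AGG (18–20), AUG (21–23), UAG (24–26).
The first in-frame stop codon is UAG.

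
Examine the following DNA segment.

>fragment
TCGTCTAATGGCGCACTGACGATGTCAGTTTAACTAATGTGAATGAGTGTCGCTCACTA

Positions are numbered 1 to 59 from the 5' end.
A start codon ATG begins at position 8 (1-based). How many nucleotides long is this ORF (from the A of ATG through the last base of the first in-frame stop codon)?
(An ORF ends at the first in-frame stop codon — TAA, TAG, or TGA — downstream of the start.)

Codons from position 8: ATG (8–10), GCG (11–13), CAC (14–16), TGA (17–19).
TGA is the first in-frame stop; ORF spans 8–19, 12 nucleotides.

12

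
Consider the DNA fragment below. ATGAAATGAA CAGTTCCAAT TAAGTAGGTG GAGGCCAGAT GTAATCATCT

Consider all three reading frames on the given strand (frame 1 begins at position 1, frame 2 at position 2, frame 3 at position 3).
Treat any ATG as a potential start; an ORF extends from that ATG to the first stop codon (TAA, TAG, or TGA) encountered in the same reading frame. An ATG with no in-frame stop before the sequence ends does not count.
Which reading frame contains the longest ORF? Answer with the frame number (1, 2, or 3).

3

Frame 1: ATG AAA TGA ACA GTT CCA ATT AAG TAG GTG GAG GCC AGA TGT AAT CAT — ATG at 1, stop TGA at 7 → 9 nt.
Frame 2: TGA AAT GAA CAG TTC CAA TTA AGT AGG TGG AGG CCA GAT GTA ATC ATC — no ATG→stop ORF.
Frame 3: GAA ATG AAC AGT TCC AAT TAA GTA GGT GGA GGC CAG ATG TAA TCA TCT — ATG at 6, stop TAA at 21 → 18 nt; ATG at 39, stop TAA at 42 → 6 nt.
Longest ORF is 18 nt in frame 3 (positions 6–23).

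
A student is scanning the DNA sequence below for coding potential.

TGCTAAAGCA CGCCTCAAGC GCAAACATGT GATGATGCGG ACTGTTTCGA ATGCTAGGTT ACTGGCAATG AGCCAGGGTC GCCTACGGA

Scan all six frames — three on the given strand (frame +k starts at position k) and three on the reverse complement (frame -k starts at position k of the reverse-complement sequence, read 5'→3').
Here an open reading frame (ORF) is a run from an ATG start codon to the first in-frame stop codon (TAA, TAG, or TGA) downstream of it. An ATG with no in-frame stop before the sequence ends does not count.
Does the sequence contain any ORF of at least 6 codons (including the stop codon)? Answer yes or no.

Reverse complement (5'→3'): TCCGTAGGCGACCCTGGCTCATTGCCAGTAACCTAGCATTCGAAACAGTCCGCATCATCACATGTTTGCGCTTGAGGCGTGCTTTAGCA
Frame +1: TGC TAA AGC ACG CCT CAA GCG CAA ACA TGT GAT GAT GCG GAC TGT TTC GAA TGC TAG GTT ACT GGC AAT GAG CCA GGG TCG CCT ACG — no ATG→stop ORF.
Frame +2: GCT AAA GCA CGC CTC AAG CGC AAA CAT GTG ATG ATG CGG ACT GTT TCG AAT GCT AGG TTA CTG GCA ATG AGC CAG GGT CGC CTA CGG — no ATG→stop ORF.
Frame +3: CTA AAG CAC GCC TCA AGC GCA AAC ATG TGA TGA TGC GGA CTG TTT CGA ATG CTA GGT TAC TGG CAA TGA GCC AGG GTC GCC TAC GGA — ATG at 27, stop TGA at 30 → 6 nt; ATG at 51, stop TGA at 69 → 21 nt.
Frame -1: TCC GTA GGC GAC CCT GGC TCA TTG CCA GTA ACC TAG CAT TCG AAA CAG TCC GCA TCA TCA CAT GTT TGC GCT TGA GGC GTG CTT TAG — no ATG→stop ORF.
Frame -2: CCG TAG GCG ACC CTG GCT CAT TGC CAG TAA CCT AGC ATT CGA AAC AGT CCG CAT CAT CAC ATG TTT GCG CTT GAG GCG TGC TTT AGC — no ATG→stop ORF.
Frame -3: CGT AGG CGA CCC TGG CTC ATT GCC AGT AAC CTA GCA TTC GAA ACA GTC CGC ATC ATC ACA TGT TTG CGC TTG AGG CGT GCT TTA GCA — no ATG→stop ORF.
Frame +3 has an ORF of 7 codons (positions 51–71) ≥ 6, so yes.

yes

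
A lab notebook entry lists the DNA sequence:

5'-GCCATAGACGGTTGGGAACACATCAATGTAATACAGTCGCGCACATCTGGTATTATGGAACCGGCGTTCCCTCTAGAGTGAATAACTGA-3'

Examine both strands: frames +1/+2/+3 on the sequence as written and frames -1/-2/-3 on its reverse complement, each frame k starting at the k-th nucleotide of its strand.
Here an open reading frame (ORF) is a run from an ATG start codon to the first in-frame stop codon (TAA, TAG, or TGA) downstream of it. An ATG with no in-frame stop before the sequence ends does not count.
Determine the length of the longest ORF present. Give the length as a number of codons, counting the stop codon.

Reverse complement (5'→3'): TCAGTTATTCACTCTAGAGGGAACGCCGGTTCCATAATACCAGATGTGCGCGACTGTATTACATTGATGTGTTCCCAACCGTCTATGGC
Frame +1: GCC ATA GAC GGT TGG GAA CAC ATC AAT GTA ATA CAG TCG CGC ACA TCT GGT ATT ATG GAA CCG GCG TTC CCT CTA GAG TGA ATA ACT — ATG at 55, stop TGA at 79 → 27 nt.
Frame +2: CCA TAG ACG GTT GGG AAC ACA TCA ATG TAA TAC AGT CGC GCA CAT CTG GTA TTA TGG AAC CGG CGT TCC CTC TAG AGT GAA TAA CTG — ATG at 26, stop TAA at 29 → 6 nt.
Frame +3: CAT AGA CGG TTG GGA ACA CAT CAA TGT AAT ACA GTC GCG CAC ATC TGG TAT TAT GGA ACC GGC GTT CCC TCT AGA GTG AAT AAC TGA — no ATG→stop ORF.
Frame -1: TCA GTT ATT CAC TCT AGA GGG AAC GCC GGT TCC ATA ATA CCA GAT GTG CGC GAC TGT ATT ACA TTG ATG TGT TCC CAA CCG TCT ATG — no ATG→stop ORF.
Frame -2: CAG TTA TTC ACT CTA GAG GGA ACG CCG GTT CCA TAA TAC CAG ATG TGC GCG ACT GTA TTA CAT TGA TGT GTT CCC AAC CGT CTA TGG — ATG at 44, stop TGA at 65 → 24 nt.
Frame -3: AGT TAT TCA CTC TAG AGG GAA CGC CGG TTC CAT AAT ACC AGA TGT GCG CGA CTG TAT TAC ATT GAT GTG TTC CCA ACC GTC TAT GGC — no ATG→stop ORF.
Longest: frame +1, positions 55–81, 27 nt = 9 codons = 8 aa. → 9 codons.

9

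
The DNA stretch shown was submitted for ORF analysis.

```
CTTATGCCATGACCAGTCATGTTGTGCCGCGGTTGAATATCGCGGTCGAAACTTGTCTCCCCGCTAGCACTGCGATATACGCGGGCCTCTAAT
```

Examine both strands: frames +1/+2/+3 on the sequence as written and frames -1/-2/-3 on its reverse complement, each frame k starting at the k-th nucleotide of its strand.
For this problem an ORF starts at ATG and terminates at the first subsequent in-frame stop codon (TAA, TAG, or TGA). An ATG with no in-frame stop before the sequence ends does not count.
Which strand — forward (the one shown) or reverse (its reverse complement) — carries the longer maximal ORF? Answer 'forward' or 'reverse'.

Reverse complement (5'→3'): ATTAGAGGCCCGCGTATATCGCAGTGCTAGCGGGGAGACAAGTTTCGACCGCGATATTCAACCGCGGCACAACATGACTGGTCATGGCATAAG
Frame +1: CTT ATG CCA TGA CCA GTC ATG TTG TGC CGC GGT TGA ATA TCG CGG TCG AAA CTT GTC TCC CCG CTA GCA CTG CGA TAT ACG CGG GCC TCT AAT — ATG at 4, stop TGA at 10 → 9 nt; ATG at 19, stop TGA at 34 → 18 nt.
Frame +2: TTA TGC CAT GAC CAG TCA TGT TGT GCC GCG GTT GAA TAT CGC GGT CGA AAC TTG TCT CCC CGC TAG CAC TGC GAT ATA CGC GGG CCT CTA — no ATG→stop ORF.
Frame +3: TAT GCC ATG ACC AGT CAT GTT GTG CCG CGG TTG AAT ATC GCG GTC GAA ACT TGT CTC CCC GCT AGC ACT GCG ATA TAC GCG GGC CTC TAA — ATG at 9, stop TAA at 90 → 84 nt.
Frame -1: ATT AGA GGC CCG CGT ATA TCG CAG TGC TAG CGG GGA GAC AAG TTT CGA CCG CGA TAT TCA ACC GCG GCA CAA CAT GAC TGG TCA TGG CAT AAG — no ATG→stop ORF.
Frame -2: TTA GAG GCC CGC GTA TAT CGC AGT GCT AGC GGG GAG ACA AGT TTC GAC CGC GAT ATT CAA CCG CGG CAC AAC ATG ACT GGT CAT GGC ATA — no ATG→stop ORF.
Frame -3: TAG AGG CCC GCG TAT ATC GCA GTG CTA GCG GGG AGA CAA GTT TCG ACC GCG ATA TTC AAC CGC GGC ACA ACA TGA CTG GTC ATG GCA TAA — ATG at 84, stop TAA at 90 → 9 nt.
Forward-strand max 84 nt; reverse-strand max 9 nt. The forward strand has the longer ORF.

forward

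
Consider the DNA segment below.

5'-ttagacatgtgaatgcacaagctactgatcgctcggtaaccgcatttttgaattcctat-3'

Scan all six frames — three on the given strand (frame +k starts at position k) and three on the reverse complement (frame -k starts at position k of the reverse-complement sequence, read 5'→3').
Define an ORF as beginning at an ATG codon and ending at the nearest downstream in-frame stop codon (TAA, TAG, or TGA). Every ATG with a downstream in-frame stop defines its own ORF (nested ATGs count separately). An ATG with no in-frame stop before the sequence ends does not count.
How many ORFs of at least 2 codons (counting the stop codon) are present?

3

Reverse complement (5'→3'): ATAGGAATTCAAAAATGCGGTTACCGAGCGATCAGTAGCTTGTGCATTCACATGTCTAA
Frame +1: TTA GAC ATG TGA ATG CAC AAG CTA CTG ATC GCT CGG TAA CCG CAT TTT TGA ATT CCT — ATG at 7, stop TGA at 10 → 6 nt; ATG at 13, stop TAA at 37 → 27 nt.
Frame +2: TAG ACA TGT GAA TGC ACA AGC TAC TGA TCG CTC GGT AAC CGC ATT TTT GAA TTC CTA — no ATG→stop ORF.
Frame +3: AGA CAT GTG AAT GCA CAA GCT ACT GAT CGC TCG GTA ACC GCA TTT TTG AAT TCC TAT — no ATG→stop ORF.
Frame -1: ATA GGA ATT CAA AAA TGC GGT TAC CGA GCG ATC AGT AGC TTG TGC ATT CAC ATG TCT — no ATG→stop ORF.
Frame -2: TAG GAA TTC AAA AAT GCG GTT ACC GAG CGA TCA GTA GCT TGT GCA TTC ACA TGT CTA — no ATG→stop ORF.
Frame -3: AGG AAT TCA AAA ATG CGG TTA CCG AGC GAT CAG TAG CTT GTG CAT TCA CAT GTC TAA — ATG at 15, stop TAG at 36 → 24 nt.
ORFs ≥ 2 codons: frame +1 7–12 (2 codons), frame +1 13–39 (9 codons), frame -3 15–38 (8 codons). Count = 3.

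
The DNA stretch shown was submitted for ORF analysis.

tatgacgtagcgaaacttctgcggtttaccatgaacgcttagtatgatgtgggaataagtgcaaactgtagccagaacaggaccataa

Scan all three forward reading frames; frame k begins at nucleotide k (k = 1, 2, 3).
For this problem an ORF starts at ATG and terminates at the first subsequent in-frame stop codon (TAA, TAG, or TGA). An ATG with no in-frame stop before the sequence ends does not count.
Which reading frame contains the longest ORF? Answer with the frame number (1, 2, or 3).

Frame 1: TAT GAC GTA GCG AAA CTT CTG CGG TTT ACC ATG AAC GCT TAG TAT GAT GTG GGA ATA AGT GCA AAC TGT AGC CAG AAC AGG ACC ATA — ATG at 31, stop TAG at 40 → 12 nt.
Frame 2: ATG ACG TAG CGA AAC TTC TGC GGT TTA CCA TGA ACG CTT AGT ATG ATG TGG GAA TAA GTG CAA ACT GTA GCC AGA ACA GGA CCA TAA — ATG at 2, stop TAG at 8 → 9 nt; ATG at 44, stop TAA at 56 → 15 nt; ATG at 47, stop TAA at 56 → 12 nt.
Frame 3: TGA CGT AGC GAA ACT TCT GCG GTT TAC CAT GAA CGC TTA GTA TGA TGT GGG AAT AAG TGC AAA CTG TAG CCA GAA CAG GAC CAT — no ATG→stop ORF.
Longest ORF is 15 nt in frame 2 (positions 44–58).

2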